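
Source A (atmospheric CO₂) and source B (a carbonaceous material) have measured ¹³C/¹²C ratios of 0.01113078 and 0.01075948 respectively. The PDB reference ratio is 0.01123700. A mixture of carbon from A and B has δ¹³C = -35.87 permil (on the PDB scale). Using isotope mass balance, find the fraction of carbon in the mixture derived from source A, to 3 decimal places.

0.201

δ_A = (0.01113078/0.01123700 − 1)×1000 = (0.990547 − 1)×1000 = -9.453 permil
δ_B = (0.01075948/0.01123700 − 1)×1000 = (0.957505 − 1)×1000 = -42.495 permil
f_A = (δ_mix − δ_B)/(δ_A − δ_B) = (-35.87 − (-42.495))/(-9.453 − (-42.495))
f_A = 6.625 / 33.043 = 0.2005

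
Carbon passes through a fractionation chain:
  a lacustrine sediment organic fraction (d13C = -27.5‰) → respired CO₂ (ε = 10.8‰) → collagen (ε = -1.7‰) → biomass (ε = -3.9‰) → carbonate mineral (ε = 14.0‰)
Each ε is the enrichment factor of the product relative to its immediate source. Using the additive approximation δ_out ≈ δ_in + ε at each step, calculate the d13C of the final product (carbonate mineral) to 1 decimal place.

step 1: δ ≈ -27.5 + (10.8) = -16.7‰
step 2: δ ≈ -16.7 + (-1.7) = -18.4‰
step 3: δ ≈ -18.4 + (-3.9) = -22.3‰
step 4: δ ≈ -22.3 + (14.0) = -8.3‰

-8.3‰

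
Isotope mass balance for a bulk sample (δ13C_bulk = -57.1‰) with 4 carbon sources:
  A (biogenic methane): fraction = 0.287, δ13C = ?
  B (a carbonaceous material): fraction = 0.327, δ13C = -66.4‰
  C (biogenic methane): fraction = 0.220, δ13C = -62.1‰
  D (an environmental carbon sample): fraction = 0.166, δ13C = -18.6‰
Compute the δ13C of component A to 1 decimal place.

-64.9‰

Isotope mass balance: δ_bulk = Σ fᵢ·δᵢ.
-57.1 = 0.287×δ_A + 0.327×(-66.4) + 0.220×(-62.1) + 0.166×(-18.6)
0.287·δ_A = -57.1 − (-38.462) = -18.638
δ_A = -18.638 / 0.287 = -64.94‰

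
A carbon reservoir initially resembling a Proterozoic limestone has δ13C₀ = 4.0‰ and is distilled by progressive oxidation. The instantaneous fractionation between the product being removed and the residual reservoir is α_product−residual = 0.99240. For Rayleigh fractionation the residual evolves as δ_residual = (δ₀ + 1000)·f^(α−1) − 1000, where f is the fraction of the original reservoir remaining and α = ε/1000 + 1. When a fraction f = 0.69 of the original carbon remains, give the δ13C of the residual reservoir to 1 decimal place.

6.8‰

Rayleigh residual: δ_res = (δ₀ + 1000)·f^(α−1) − 1000
α − 1 = -0.00760
f^(α−1) = 0.69^(-0.00760) = 1.002824
δ_res = (4.0 + 1000) × 1.002824 − 1000 = 1006.835 − 1000 = 6.84‰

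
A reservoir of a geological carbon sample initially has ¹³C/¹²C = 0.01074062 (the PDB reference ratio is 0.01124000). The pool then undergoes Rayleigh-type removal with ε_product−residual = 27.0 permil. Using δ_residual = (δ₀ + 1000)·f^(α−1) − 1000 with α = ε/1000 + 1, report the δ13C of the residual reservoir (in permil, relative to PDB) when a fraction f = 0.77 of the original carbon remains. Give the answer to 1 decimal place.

-51.1 permil

δ₀ = (0.01074062/0.01124000 − 1)×1000 = (0.955571 − 1)×1000 = -44.429 permil
α − 1 = ε/1000 = 0.0270
f^(α−1) = 0.77^(0.0270) = 0.992968
δ_res = (-44.429 + 1000) × 0.992968 − 1000 = 948.852 − 1000 = -51.15 permil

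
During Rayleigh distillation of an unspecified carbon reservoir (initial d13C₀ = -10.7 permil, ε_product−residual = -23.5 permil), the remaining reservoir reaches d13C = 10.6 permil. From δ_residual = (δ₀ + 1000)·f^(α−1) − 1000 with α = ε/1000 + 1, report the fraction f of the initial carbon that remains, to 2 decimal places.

α − 1 = ε/1000 = -0.0235
(δ_res + 1000)/(δ₀ + 1000) = (10.6 + 1000)/(-10.7 + 1000) = 1010.6/989.3 = 1.021530
f = 1.021530^(1/-0.0235) = exp(ln(1.021530)/-0.0235) = exp(0.02130/-0.0235)
f = exp(-0.9065) = 0.4040

0.40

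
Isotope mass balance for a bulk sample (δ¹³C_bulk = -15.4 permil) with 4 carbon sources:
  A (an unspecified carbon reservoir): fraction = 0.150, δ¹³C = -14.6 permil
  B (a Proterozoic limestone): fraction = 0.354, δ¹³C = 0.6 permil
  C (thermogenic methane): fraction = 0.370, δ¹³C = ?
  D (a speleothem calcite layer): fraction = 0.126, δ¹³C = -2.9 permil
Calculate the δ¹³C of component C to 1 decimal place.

-35.3 permil

Isotope mass balance: δ_bulk = Σ fᵢ·δᵢ.
-15.4 = 0.150×(-14.6) + 0.354×(0.6) + 0.370×δ_C + 0.126×(-2.9)
0.370·δ_C = -15.4 − (-2.343) = -13.057
δ_C = -13.057 / 0.370 = -35.29 permil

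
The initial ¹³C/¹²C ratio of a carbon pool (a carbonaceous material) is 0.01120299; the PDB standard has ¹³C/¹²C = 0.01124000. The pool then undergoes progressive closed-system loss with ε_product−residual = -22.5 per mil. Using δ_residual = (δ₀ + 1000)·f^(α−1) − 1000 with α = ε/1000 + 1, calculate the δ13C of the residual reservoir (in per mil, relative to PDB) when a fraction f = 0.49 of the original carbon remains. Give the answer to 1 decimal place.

12.8 per mil

δ₀ = (0.01120299/0.01124000 − 1)×1000 = (0.996707 − 1)×1000 = -3.293 per mil
α − 1 = ε/1000 = -0.0225
f^(α−1) = 0.49^(-0.0225) = 1.016180
δ_res = (-3.293 + 1000) × 1.016180 − 1000 = 1012.834 − 1000 = 12.83 per mil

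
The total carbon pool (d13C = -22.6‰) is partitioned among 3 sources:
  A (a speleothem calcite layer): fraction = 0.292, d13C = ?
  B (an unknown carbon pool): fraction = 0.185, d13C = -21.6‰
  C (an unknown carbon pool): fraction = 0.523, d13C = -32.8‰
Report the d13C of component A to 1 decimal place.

Isotope mass balance: δ_bulk = Σ fᵢ·δᵢ.
-22.6 = 0.292×δ_A + 0.185×(-21.6) + 0.523×(-32.8)
0.292·δ_A = -22.6 − (-21.150) = -1.450
δ_A = -1.450 / 0.292 = -4.96‰

-5.0‰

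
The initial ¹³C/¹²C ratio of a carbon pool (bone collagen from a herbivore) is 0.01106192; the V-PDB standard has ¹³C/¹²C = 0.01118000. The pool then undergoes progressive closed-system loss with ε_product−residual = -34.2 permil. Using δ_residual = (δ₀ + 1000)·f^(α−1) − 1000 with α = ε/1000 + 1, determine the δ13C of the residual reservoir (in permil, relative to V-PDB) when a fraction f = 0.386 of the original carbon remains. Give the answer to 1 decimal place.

δ₀ = (0.01106192/0.01118000 − 1)×1000 = (0.989438 − 1)×1000 = -10.562 permil
α − 1 = ε/1000 = -0.0342
f^(α−1) = 0.386^(-0.0342) = 1.033091
δ_res = (-10.562 + 1000) × 1.033091 − 1000 = 1022.180 − 1000 = 22.18 permil

22.2 permil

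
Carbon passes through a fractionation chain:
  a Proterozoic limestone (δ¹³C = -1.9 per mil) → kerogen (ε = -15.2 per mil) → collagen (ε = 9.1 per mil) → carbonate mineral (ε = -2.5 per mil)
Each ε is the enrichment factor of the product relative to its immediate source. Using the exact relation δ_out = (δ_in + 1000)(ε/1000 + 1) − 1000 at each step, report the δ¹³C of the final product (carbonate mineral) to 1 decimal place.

-10.6 per mil

step 1: δ = (-1.90 + 1000)·(-15.2/1000 + 1) − 1000 = -17.07 per mil
step 2: δ = (-17.07 + 1000)·(9.1/1000 + 1) − 1000 = -8.13 per mil
step 3: δ = (-8.13 + 1000)·(-2.5/1000 + 1) − 1000 = -10.61 per mil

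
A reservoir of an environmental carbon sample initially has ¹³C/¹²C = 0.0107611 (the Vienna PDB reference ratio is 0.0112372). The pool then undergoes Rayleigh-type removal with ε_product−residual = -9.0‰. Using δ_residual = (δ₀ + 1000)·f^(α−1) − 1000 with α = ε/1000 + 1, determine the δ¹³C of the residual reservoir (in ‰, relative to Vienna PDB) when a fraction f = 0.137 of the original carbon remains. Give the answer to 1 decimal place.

-25.1‰

δ₀ = (0.0107611/0.0112372 − 1)×1000 = (0.957632 − 1)×1000 = -42.368‰
α − 1 = ε/1000 = -0.0090
f^(α−1) = 0.137^(-0.0090) = 1.018051
δ_res = (-42.368 + 1000) × 1.018051 − 1000 = 974.918 − 1000 = -25.08‰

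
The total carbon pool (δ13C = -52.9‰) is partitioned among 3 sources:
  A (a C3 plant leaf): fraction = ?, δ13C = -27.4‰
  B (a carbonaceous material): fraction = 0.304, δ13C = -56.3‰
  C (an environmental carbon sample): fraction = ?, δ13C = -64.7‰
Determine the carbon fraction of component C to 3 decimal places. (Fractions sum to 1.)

0.448

Let f_C and f_A be the unknown fractions; fractions sum to 1 so f_C + f_A = 0.696.
Mass balance: Σ fᵢ·δᵢ = δ_bulk ⇒ f_C·(-64.7) + f_A·(-27.4) = -52.9 − (-17.115) = -35.785
Substitute f_A = 0.696 − f_C:
f_C·(-64.7 − -27.4) = -35.785 − 0.696×(-27.4) = -16.714
f_C = -16.714 / -37.3 = 0.4481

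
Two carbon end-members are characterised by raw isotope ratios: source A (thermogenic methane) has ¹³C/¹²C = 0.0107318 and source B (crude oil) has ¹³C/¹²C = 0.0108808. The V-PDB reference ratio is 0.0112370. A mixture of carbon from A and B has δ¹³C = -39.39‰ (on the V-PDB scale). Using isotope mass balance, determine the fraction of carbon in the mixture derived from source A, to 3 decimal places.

δ_A = (0.0107318/0.0112370 − 1)×1000 = (0.955041 − 1)×1000 = -44.959‰
δ_B = (0.0108808/0.0112370 − 1)×1000 = (0.968301 − 1)×1000 = -31.699‰
f_A = (δ_mix − δ_B)/(δ_A − δ_B) = (-39.39 − (-31.699))/(-44.959 − (-31.699))
f_A = -7.691 / -13.260 = 0.5800

0.580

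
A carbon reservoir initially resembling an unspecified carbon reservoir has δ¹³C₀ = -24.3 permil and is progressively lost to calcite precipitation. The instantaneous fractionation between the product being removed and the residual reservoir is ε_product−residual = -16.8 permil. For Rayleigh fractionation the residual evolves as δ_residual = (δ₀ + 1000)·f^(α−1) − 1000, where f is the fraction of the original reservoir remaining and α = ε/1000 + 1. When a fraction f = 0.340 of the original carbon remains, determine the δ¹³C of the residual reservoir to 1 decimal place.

Rayleigh residual: δ_res = (δ₀ + 1000)·f^(α−1) − 1000
α = ε/1000 + 1 = 0.98320, so α − 1 = -0.01680
f^(α−1) = 0.340^(-0.01680) = 1.018289
δ_res = (-24.3 + 1000) × 1.018289 − 1000 = 993.545 − 1000 = -6.46 permil

-6.5 permil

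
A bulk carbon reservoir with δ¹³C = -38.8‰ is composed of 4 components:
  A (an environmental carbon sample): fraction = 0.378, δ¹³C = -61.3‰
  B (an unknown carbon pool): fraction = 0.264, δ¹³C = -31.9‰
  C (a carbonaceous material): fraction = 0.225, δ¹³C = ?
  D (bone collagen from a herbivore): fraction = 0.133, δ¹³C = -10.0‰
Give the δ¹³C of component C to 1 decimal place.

Isotope mass balance: δ_bulk = Σ fᵢ·δᵢ.
-38.8 = 0.378×(-61.3) + 0.264×(-31.9) + 0.225×δ_C + 0.133×(-10.0)
0.225·δ_C = -38.8 − (-32.923) = -5.877
δ_C = -5.877 / 0.225 = -26.12‰

-26.1‰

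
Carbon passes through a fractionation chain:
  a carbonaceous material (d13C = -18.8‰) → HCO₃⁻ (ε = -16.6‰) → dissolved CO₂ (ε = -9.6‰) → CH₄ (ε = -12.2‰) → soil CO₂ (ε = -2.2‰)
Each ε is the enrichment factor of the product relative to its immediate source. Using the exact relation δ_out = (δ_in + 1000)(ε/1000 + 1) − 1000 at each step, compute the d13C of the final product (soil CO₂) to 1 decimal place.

step 1: δ = (-18.80 + 1000)·(-16.6/1000 + 1) − 1000 = -35.09‰
step 2: δ = (-35.09 + 1000)·(-9.6/1000 + 1) − 1000 = -44.35‰
step 3: δ = (-44.35 + 1000)·(-12.2/1000 + 1) − 1000 = -56.01‰
step 4: δ = (-56.01 + 1000)·(-2.2/1000 + 1) − 1000 = -58.09‰

-58.1‰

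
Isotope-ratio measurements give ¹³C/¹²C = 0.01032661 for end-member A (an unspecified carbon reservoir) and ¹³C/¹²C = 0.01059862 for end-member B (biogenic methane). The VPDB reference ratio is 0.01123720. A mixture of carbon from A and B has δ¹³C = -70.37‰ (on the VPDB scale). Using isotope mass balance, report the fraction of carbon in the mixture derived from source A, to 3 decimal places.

0.559

δ_A = (0.01032661/0.01123720 − 1)×1000 = (0.918966 − 1)×1000 = -81.034‰
δ_B = (0.01059862/0.01123720 − 1)×1000 = (0.943173 − 1)×1000 = -56.827‰
f_A = (δ_mix − δ_B)/(δ_A − δ_B) = (-70.37 − (-56.827))/(-81.034 − (-56.827))
f_A = -13.543 / -24.206 = 0.5595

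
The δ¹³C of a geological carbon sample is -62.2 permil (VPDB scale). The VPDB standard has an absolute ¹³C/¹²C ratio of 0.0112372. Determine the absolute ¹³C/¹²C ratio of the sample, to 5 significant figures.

R_sample = R_standard × (δ¹³C/1000 + 1)
R_sample = 0.0112372 × (-62.2/1000 + 1) = 0.0112372 × 0.937800
R_sample = 0.0105382

0.010538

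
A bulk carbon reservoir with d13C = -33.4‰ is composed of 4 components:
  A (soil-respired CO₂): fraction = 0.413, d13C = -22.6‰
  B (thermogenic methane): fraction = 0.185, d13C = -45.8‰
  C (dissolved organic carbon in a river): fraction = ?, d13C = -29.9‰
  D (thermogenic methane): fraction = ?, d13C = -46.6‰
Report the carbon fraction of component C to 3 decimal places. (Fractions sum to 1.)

0.188

Let f_C and f_D be the unknown fractions; fractions sum to 1 so f_C + f_D = 0.402.
Mass balance: Σ fᵢ·δᵢ = δ_bulk ⇒ f_C·(-29.9) + f_D·(-46.6) = -33.4 − (-17.807) = -15.593
Substitute f_D = 0.402 − f_C:
f_C·(-29.9 − -46.6) = -15.593 − 0.402×(-46.6) = 3.140
f_C = 3.140 / 16.7 = 0.1880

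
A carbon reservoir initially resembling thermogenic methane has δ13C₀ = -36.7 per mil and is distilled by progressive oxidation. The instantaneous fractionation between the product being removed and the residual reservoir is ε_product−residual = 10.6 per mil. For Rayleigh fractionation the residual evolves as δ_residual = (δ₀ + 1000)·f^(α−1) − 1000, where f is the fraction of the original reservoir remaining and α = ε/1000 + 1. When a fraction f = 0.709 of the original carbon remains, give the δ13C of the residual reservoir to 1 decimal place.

Rayleigh residual: δ_res = (δ₀ + 1000)·f^(α−1) − 1000
α = ε/1000 + 1 = 1.01060, so α − 1 = 0.01060
f^(α−1) = 0.709^(0.01060) = 0.996361
δ_res = (-36.7 + 1000) × 0.996361 − 1000 = 959.795 − 1000 = -40.21 per mil

-40.2 per mil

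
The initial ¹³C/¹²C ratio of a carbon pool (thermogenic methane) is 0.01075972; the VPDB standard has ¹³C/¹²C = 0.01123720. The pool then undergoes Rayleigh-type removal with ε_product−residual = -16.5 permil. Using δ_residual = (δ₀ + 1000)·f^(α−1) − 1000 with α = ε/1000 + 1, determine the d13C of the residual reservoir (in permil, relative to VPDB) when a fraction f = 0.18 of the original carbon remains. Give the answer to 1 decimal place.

δ₀ = (0.01075972/0.01123720 − 1)×1000 = (0.957509 − 1)×1000 = -42.491 permil
α − 1 = ε/1000 = -0.0165
f^(α−1) = 0.18^(-0.0165) = 1.028698
δ_res = (-42.491 + 1000) × 1.028698 − 1000 = 984.988 − 1000 = -15.01 permil

-15.0 permil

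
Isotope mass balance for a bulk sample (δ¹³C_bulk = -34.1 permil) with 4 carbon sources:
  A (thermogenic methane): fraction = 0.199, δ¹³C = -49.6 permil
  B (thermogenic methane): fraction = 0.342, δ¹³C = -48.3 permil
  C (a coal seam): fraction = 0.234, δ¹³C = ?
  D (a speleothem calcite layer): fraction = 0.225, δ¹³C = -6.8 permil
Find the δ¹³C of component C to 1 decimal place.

Isotope mass balance: δ_bulk = Σ fᵢ·δᵢ.
-34.1 = 0.199×(-49.6) + 0.342×(-48.3) + 0.234×δ_C + 0.225×(-6.8)
0.234·δ_C = -34.1 − (-27.919) = -6.181
δ_C = -6.181 / 0.234 = -26.41 permil

-26.4 permil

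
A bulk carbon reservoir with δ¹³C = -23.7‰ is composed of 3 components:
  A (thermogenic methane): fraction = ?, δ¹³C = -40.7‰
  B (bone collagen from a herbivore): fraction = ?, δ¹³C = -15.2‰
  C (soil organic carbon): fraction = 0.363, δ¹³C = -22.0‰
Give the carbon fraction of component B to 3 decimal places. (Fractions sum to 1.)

Let f_B and f_A be the unknown fractions; fractions sum to 1 so f_B + f_A = 0.637.
Mass balance: Σ fᵢ·δᵢ = δ_bulk ⇒ f_B·(-15.2) + f_A·(-40.7) = -23.7 − (-7.986) = -15.714
Substitute f_A = 0.637 − f_B:
f_B·(-15.2 − -40.7) = -15.714 − 0.637×(-40.7) = 10.212
f_B = 10.212 / 25.5 = 0.4005

0.400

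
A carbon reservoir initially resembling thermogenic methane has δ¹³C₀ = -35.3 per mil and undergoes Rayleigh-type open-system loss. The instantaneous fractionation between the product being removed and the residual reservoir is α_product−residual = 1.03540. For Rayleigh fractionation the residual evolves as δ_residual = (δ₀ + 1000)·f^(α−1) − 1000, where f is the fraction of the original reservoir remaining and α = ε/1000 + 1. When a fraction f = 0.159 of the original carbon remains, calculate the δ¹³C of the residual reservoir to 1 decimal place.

-96.1 per mil

Rayleigh residual: δ_res = (δ₀ + 1000)·f^(α−1) − 1000
α − 1 = 0.03540
f^(α−1) = 0.159^(0.03540) = 0.936978
δ_res = (-35.3 + 1000) × 0.936978 − 1000 = 903.903 − 1000 = -96.10 per mil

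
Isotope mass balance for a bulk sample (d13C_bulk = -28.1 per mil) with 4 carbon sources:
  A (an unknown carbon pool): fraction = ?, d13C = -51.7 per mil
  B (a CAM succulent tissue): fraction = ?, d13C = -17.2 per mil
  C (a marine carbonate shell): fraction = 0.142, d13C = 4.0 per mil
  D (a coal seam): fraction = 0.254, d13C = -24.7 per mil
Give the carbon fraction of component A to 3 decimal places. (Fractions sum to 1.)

0.348

Let f_A and f_B be the unknown fractions; fractions sum to 1 so f_A + f_B = 0.604.
Mass balance: Σ fᵢ·δᵢ = δ_bulk ⇒ f_A·(-51.7) + f_B·(-17.2) = -28.1 − (-5.706) = -22.394
Substitute f_B = 0.604 − f_A:
f_A·(-51.7 − -17.2) = -22.394 − 0.604×(-17.2) = -12.005
f_A = -12.005 / -34.5 = 0.3480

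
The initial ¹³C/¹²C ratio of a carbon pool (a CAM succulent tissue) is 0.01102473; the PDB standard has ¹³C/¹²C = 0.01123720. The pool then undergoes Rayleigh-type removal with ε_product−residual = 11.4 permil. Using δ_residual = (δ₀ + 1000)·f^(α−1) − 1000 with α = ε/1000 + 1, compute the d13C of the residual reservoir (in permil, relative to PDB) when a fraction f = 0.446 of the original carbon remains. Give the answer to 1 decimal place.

-27.9 permil

δ₀ = (0.01102473/0.01123720 − 1)×1000 = (0.981092 − 1)×1000 = -18.908 permil
α − 1 = ε/1000 = 0.0114
f^(α−1) = 0.446^(0.0114) = 0.990837
δ_res = (-18.908 + 1000) × 0.990837 − 1000 = 972.103 − 1000 = -27.90 permil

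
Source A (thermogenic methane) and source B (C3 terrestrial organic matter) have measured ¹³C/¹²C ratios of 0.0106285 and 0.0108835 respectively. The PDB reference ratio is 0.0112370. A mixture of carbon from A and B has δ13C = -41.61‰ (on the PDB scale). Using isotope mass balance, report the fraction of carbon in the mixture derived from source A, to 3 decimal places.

0.447

δ_A = (0.0106285/0.0112370 − 1)×1000 = (0.945849 − 1)×1000 = -54.151‰
δ_B = (0.0108835/0.0112370 − 1)×1000 = (0.968541 − 1)×1000 = -31.459‰
f_A = (δ_mix − δ_B)/(δ_A − δ_B) = (-41.61 − (-31.459))/(-54.151 − (-31.459))
f_A = -10.151 / -22.693 = 0.4473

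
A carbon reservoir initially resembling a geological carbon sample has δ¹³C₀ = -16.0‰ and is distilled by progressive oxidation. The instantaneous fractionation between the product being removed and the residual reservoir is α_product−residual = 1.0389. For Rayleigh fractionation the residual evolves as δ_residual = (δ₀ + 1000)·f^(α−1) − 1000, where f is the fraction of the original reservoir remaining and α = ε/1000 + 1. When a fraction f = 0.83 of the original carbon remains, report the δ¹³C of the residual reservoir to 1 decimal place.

Rayleigh residual: δ_res = (δ₀ + 1000)·f^(α−1) − 1000
α − 1 = 0.03890
f^(α−1) = 0.83^(0.03890) = 0.992778
δ_res = (-16.0 + 1000) × 0.992778 − 1000 = 976.894 − 1000 = -23.11‰

-23.1‰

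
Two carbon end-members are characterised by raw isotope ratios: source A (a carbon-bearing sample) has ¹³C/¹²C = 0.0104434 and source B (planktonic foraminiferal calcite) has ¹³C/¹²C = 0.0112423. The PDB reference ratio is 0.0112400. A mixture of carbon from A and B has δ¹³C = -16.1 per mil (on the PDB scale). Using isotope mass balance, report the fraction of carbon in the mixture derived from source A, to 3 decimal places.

δ_A = (0.0104434/0.0112400 − 1)×1000 = (0.929128 − 1)×1000 = -70.872 per mil
δ_B = (0.0112423/0.0112400 − 1)×1000 = (1.000205 − 1)×1000 = 0.205 per mil
f_A = (δ_mix − δ_B)/(δ_A − δ_B) = (-16.1 − (0.205))/(-70.872 − (0.205))
f_A = -16.305 / -71.077 = 0.2294

0.229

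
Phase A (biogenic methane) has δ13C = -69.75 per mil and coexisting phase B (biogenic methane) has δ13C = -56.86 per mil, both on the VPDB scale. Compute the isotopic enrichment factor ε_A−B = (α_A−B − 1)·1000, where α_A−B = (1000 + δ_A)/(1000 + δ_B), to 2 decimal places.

α_A−B = (1000 + -69.75) / (1000 + -56.86) = 930.25 / 943.14 = 0.986333
ε_A−B = (0.986333 − 1) × 1000 = -13.667 per mil
(The approximation ε ≈ δ_A − δ_B would give -12.89 per mil.)

-13.67 per mil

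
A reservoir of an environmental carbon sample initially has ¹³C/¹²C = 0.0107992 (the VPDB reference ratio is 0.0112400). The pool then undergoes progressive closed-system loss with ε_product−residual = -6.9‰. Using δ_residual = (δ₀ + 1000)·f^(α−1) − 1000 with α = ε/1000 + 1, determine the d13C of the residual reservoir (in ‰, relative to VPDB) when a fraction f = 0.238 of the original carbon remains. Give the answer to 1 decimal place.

-29.7‰

δ₀ = (0.0107992/0.0112400 − 1)×1000 = (0.960783 − 1)×1000 = -39.217‰
α − 1 = ε/1000 = -0.0069
f^(α−1) = 0.238^(-0.0069) = 1.009954
δ_res = (-39.217 + 1000) × 1.009954 − 1000 = 970.347 − 1000 = -29.65‰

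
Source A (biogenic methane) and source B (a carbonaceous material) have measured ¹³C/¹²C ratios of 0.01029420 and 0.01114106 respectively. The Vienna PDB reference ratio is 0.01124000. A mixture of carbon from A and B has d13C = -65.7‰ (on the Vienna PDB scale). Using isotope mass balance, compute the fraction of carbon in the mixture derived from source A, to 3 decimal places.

δ_A = (0.01029420/0.01124000 − 1)×1000 = (0.915854 − 1)×1000 = -84.146‰
δ_B = (0.01114106/0.01124000 − 1)×1000 = (0.991198 − 1)×1000 = -8.802‰
f_A = (δ_mix − δ_B)/(δ_A − δ_B) = (-65.7 − (-8.802))/(-84.146 − (-8.802))
f_A = -56.898 / -75.343 = 0.7552

0.755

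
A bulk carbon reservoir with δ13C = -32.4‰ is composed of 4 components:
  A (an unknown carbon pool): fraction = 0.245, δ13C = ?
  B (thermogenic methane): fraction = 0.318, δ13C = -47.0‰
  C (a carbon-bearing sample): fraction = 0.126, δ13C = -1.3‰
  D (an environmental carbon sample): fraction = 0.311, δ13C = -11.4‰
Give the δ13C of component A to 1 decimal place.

Isotope mass balance: δ_bulk = Σ fᵢ·δᵢ.
-32.4 = 0.245×δ_A + 0.318×(-47.0) + 0.126×(-1.3) + 0.311×(-11.4)
0.245·δ_A = -32.4 − (-18.655) = -13.745
δ_A = -13.745 / 0.245 = -56.10‰

-56.1‰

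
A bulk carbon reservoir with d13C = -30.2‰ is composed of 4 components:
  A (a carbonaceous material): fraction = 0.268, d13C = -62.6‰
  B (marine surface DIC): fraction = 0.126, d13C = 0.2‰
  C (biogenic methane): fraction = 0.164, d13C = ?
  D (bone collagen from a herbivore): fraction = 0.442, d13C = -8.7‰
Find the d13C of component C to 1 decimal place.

Isotope mass balance: δ_bulk = Σ fᵢ·δᵢ.
-30.2 = 0.268×(-62.6) + 0.126×(0.2) + 0.164×δ_C + 0.442×(-8.7)
0.164·δ_C = -30.2 − (-20.597) = -9.603
δ_C = -9.603 / 0.164 = -58.55‰

-58.6‰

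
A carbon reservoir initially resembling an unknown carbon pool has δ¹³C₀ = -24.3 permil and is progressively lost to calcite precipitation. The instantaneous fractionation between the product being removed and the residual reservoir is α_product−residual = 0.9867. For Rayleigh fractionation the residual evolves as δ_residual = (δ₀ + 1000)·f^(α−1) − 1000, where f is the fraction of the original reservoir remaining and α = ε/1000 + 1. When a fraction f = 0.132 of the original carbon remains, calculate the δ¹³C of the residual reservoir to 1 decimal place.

Rayleigh residual: δ_res = (δ₀ + 1000)·f^(α−1) − 1000
α − 1 = -0.01330
f^(α−1) = 0.132^(-0.01330) = 1.027298
δ_res = (-24.3 + 1000) × 1.027298 − 1000 = 1002.334 − 1000 = 2.33 permil

2.3 permil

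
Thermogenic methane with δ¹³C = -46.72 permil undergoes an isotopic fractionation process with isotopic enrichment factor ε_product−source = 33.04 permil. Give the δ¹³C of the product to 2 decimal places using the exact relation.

-15.22 permil

Exactly, δ_product = (δ_source + 1000)·(ε/1000 + 1) − 1000.
δ_product = (-46.72 + 1000) × (33.04/1000 + 1) − 1000
δ_product = -15.224 permil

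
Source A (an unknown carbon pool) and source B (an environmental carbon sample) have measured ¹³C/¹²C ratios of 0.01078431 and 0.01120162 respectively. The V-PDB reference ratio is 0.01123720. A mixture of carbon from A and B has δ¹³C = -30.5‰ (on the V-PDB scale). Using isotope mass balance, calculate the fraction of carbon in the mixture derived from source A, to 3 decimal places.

δ_A = (0.01078431/0.01123720 − 1)×1000 = (0.959697 − 1)×1000 = -40.303‰
δ_B = (0.01120162/0.01123720 − 1)×1000 = (0.996834 − 1)×1000 = -3.166‰
f_A = (δ_mix − δ_B)/(δ_A − δ_B) = (-30.5 − (-3.166))/(-40.303 − (-3.166))
f_A = -27.334 / -37.136 = 0.7360

0.736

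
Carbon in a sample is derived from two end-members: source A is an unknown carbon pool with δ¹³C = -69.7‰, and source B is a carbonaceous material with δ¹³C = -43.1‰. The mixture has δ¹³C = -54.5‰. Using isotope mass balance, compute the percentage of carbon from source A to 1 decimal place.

δ_mix = f_A·δ_A + (1 − f_A)·δ_B  ⇒  f_A = (δ_mix − δ_B)/(δ_A − δ_B)
f_A = (-54.5 − (-43.1)) / (-69.7 − (-43.1))
f_A = -11.4 / -26.6 = 0.4286

42.9%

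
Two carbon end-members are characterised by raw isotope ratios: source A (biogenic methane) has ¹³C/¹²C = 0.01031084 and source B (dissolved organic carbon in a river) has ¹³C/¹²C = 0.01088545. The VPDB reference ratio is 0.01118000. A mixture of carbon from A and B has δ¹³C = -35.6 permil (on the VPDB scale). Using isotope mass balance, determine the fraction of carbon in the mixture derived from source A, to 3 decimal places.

0.180

δ_A = (0.01031084/0.01118000 − 1)×1000 = (0.922258 − 1)×1000 = -77.742 permil
δ_B = (0.01088545/0.01118000 − 1)×1000 = (0.973654 − 1)×1000 = -26.346 permil
f_A = (δ_mix − δ_B)/(δ_A − δ_B) = (-35.6 − (-26.346))/(-77.742 − (-26.346))
f_A = -9.254 / -51.396 = 0.1800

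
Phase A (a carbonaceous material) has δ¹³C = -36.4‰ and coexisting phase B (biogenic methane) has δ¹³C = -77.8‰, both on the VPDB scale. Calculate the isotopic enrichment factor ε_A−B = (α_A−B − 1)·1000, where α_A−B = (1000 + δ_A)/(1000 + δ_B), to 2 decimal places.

44.89‰

α_A−B = (1000 + -36.4) / (1000 + -77.8) = 963.6 / 922.2 = 1.044893
ε_A−B = (1.044893 − 1) × 1000 = 44.893‰
(The approximation ε ≈ δ_A − δ_B would give 41.4‰.)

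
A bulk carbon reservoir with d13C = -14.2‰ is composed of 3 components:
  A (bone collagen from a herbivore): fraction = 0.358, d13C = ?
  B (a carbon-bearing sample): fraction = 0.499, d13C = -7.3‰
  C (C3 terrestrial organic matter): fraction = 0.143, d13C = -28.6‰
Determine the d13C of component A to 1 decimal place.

-18.1‰

Isotope mass balance: δ_bulk = Σ fᵢ·δᵢ.
-14.2 = 0.358×δ_A + 0.499×(-7.3) + 0.143×(-28.6)
0.358·δ_A = -14.2 − (-7.732) = -6.467
δ_A = -6.467 / 0.358 = -18.07‰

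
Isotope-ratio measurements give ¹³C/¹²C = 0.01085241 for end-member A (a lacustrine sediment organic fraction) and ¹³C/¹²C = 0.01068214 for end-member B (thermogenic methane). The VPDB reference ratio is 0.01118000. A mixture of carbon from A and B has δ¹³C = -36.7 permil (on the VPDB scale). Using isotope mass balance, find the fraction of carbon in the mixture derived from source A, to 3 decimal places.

0.514

δ_A = (0.01085241/0.01118000 − 1)×1000 = (0.970699 − 1)×1000 = -29.301 permil
δ_B = (0.01068214/0.01118000 − 1)×1000 = (0.955469 − 1)×1000 = -44.531 permil
f_A = (δ_mix − δ_B)/(δ_A − δ_B) = (-36.7 − (-44.531))/(-29.301 − (-44.531))
f_A = 7.831 / 15.230 = 0.5142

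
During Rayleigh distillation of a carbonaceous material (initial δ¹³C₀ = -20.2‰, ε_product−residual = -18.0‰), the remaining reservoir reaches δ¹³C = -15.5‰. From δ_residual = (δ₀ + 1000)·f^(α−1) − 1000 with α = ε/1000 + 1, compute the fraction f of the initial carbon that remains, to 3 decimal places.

α − 1 = ε/1000 = -0.0180
(δ_res + 1000)/(δ₀ + 1000) = (-15.5 + 1000)/(-20.2 + 1000) = 984.5/979.8 = 1.004797
f = 1.004797^(1/-0.0180) = exp(ln(1.004797)/-0.0180) = exp(0.00479/-0.0180)
f = exp(-0.2659) = 0.7665

0.767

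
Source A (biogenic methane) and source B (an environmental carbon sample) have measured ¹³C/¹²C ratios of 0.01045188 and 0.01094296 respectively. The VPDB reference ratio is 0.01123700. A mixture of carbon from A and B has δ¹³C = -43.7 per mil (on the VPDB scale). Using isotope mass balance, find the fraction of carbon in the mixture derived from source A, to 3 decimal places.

δ_A = (0.01045188/0.01123700 − 1)×1000 = (0.930131 − 1)×1000 = -69.869 per mil
δ_B = (0.01094296/0.01123700 − 1)×1000 = (0.973833 − 1)×1000 = -26.167 per mil
f_A = (δ_mix − δ_B)/(δ_A − δ_B) = (-43.7 − (-26.167))/(-69.869 − (-26.167))
f_A = -17.533 / -43.702 = 0.4012

0.401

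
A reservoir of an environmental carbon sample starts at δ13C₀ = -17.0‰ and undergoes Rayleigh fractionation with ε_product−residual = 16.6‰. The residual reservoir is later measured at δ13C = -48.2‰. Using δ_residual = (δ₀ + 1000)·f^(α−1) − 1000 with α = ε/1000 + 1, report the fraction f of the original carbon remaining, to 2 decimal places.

0.14

α − 1 = ε/1000 = 0.0166
(δ_res + 1000)/(δ₀ + 1000) = (-48.2 + 1000)/(-17.0 + 1000) = 951.8/983.0 = 0.968260
f = 0.968260^(1/0.0166) = exp(ln(0.968260)/0.0166) = exp(-0.03225/0.0166)
f = exp(-1.9430) = 0.1433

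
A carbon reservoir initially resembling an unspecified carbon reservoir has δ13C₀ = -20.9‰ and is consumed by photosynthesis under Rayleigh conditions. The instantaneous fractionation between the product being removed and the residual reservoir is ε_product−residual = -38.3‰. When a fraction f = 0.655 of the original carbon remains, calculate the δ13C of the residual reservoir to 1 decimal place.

-4.9‰

Rayleigh residual: δ_res = (δ₀ + 1000)·f^(α−1) − 1000
α = ε/1000 + 1 = 0.96170, so α − 1 = -0.03830
f^(α−1) = 0.655^(-0.03830) = 1.016338
δ_res = (-20.9 + 1000) × 1.016338 − 1000 = 995.096 − 1000 = -4.90‰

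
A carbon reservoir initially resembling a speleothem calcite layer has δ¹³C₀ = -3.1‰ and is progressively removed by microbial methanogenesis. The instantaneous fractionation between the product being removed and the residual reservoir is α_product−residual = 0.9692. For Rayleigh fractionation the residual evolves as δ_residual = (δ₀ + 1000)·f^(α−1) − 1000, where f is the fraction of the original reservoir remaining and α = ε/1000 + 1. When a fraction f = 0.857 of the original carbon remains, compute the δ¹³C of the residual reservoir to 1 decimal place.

1.6‰

Rayleigh residual: δ_res = (δ₀ + 1000)·f^(α−1) − 1000
α − 1 = -0.03080
f^(α−1) = 0.857^(-0.03080) = 1.004764
δ_res = (-3.1 + 1000) × 1.004764 − 1000 = 1001.650 − 1000 = 1.65‰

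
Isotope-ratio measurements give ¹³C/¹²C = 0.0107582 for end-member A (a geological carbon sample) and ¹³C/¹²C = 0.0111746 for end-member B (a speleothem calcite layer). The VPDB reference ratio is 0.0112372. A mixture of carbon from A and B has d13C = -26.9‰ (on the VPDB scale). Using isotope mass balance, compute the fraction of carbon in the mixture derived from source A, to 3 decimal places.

δ_A = (0.0107582/0.0112372 − 1)×1000 = (0.957374 − 1)×1000 = -42.626‰
δ_B = (0.0111746/0.0112372 − 1)×1000 = (0.994429 − 1)×1000 = -5.571‰
f_A = (δ_mix − δ_B)/(δ_A − δ_B) = (-26.9 − (-5.571))/(-42.626 − (-5.571))
f_A = -21.329 / -37.055 = 0.5756

0.576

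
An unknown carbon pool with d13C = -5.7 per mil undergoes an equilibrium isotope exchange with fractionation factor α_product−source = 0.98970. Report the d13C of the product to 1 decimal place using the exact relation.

-15.9 per mil

δ_product = (δ_source + 1000)·α − 1000
δ_product = (-5.7 + 1000) × 0.98970 − 1000
δ_product = 984.059 − 1000 = -15.94 per mil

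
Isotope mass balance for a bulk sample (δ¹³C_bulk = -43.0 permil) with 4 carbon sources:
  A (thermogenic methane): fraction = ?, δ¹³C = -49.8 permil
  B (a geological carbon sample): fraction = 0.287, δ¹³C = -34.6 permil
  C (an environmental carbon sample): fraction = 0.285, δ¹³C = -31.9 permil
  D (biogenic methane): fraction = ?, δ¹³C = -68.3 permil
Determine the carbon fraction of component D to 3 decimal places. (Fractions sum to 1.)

Let f_D and f_A be the unknown fractions; fractions sum to 1 so f_D + f_A = 0.428.
Mass balance: Σ fᵢ·δᵢ = δ_bulk ⇒ f_D·(-68.3) + f_A·(-49.8) = -43.0 − (-19.022) = -23.978
Substitute f_A = 0.428 − f_D:
f_D·(-68.3 − -49.8) = -23.978 − 0.428×(-49.8) = -2.664
f_D = -2.664 / -18.5 = 0.1440

0.144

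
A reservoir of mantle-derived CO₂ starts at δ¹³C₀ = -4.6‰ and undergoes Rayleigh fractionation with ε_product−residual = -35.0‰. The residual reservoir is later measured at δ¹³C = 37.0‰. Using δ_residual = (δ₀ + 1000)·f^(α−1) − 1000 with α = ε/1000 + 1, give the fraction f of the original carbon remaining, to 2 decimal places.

0.31

α − 1 = ε/1000 = -0.0350
(δ_res + 1000)/(δ₀ + 1000) = (37.0 + 1000)/(-4.6 + 1000) = 1037.0/995.4 = 1.041792
f = 1.041792^(1/-0.0350) = exp(ln(1.041792)/-0.0350) = exp(0.04094/-0.0350)
f = exp(-1.1698) = 0.3104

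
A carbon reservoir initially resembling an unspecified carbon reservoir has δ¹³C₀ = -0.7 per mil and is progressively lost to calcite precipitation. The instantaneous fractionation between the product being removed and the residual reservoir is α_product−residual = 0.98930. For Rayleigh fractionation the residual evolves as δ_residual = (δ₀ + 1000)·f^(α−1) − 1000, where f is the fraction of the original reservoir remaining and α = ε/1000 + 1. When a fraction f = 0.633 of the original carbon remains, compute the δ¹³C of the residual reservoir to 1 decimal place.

4.2 per mil

Rayleigh residual: δ_res = (δ₀ + 1000)·f^(α−1) − 1000
α − 1 = -0.01070
f^(α−1) = 0.633^(-0.01070) = 1.004905
δ_res = (-0.7 + 1000) × 1.004905 − 1000 = 1004.202 − 1000 = 4.20 per mil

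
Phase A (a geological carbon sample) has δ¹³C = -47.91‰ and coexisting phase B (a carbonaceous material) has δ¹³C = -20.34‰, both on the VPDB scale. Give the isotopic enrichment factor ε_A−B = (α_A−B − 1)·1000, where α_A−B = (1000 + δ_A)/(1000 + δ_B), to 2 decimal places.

α_A−B = (1000 + -47.91) / (1000 + -20.34) = 952.09 / 979.66 = 0.971858
ε_A−B = (0.971858 − 1) × 1000 = -28.142‰
(The approximation ε ≈ δ_A − δ_B would give -27.57‰.)

-28.14‰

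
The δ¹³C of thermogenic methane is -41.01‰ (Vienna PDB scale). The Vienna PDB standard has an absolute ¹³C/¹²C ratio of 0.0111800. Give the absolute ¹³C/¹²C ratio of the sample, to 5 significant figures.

R_sample = R_standard × (δ¹³C/1000 + 1)
R_sample = 0.0111800 × (-41.01/1000 + 1) = 0.0111800 × 0.958990
R_sample = 0.0107215

0.010722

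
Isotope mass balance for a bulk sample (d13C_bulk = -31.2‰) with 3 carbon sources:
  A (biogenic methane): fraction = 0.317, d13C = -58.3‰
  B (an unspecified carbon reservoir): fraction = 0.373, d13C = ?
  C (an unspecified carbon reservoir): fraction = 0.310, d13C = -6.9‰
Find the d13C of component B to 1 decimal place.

-28.4‰

Isotope mass balance: δ_bulk = Σ fᵢ·δᵢ.
-31.2 = 0.317×(-58.3) + 0.373×δ_B + 0.310×(-6.9)
0.373·δ_B = -31.2 − (-20.620) = -10.580
δ_B = -10.580 / 0.373 = -28.36‰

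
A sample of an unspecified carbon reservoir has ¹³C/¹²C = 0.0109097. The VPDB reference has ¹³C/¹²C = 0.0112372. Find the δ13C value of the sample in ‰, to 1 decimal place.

-29.1‰

δ13C = (R_sample / R_standard − 1) × 1000
R_sample / R_standard = 0.0109097 / 0.0112372 = 0.970856
δ13C = (0.970856 − 1) × 1000 = -29.14‰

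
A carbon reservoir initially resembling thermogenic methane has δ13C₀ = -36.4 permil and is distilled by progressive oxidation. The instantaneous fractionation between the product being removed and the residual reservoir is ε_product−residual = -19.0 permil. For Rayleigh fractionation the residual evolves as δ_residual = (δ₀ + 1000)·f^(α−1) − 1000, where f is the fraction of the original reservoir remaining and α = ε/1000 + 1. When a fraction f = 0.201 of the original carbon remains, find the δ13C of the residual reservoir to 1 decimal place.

-6.6 permil

Rayleigh residual: δ_res = (δ₀ + 1000)·f^(α−1) − 1000
α = ε/1000 + 1 = 0.98100, so α − 1 = -0.01900
f^(α−1) = 0.201^(-0.01900) = 1.030954
δ_res = (-36.4 + 1000) × 1.030954 − 1000 = 993.427 − 1000 = -6.57 permil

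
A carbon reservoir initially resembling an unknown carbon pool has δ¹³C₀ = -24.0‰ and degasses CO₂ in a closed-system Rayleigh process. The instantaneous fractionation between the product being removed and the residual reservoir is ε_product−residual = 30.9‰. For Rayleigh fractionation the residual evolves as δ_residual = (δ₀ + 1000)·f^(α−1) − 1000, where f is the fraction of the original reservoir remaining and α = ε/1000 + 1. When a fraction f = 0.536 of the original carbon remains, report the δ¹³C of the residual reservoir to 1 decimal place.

Rayleigh residual: δ_res = (δ₀ + 1000)·f^(α−1) − 1000
α = ε/1000 + 1 = 1.03090, so α − 1 = 0.03090
f^(α−1) = 0.536^(0.03090) = 0.980915
δ_res = (-24.0 + 1000) × 0.980915 − 1000 = 957.373 − 1000 = -42.63‰

-42.6‰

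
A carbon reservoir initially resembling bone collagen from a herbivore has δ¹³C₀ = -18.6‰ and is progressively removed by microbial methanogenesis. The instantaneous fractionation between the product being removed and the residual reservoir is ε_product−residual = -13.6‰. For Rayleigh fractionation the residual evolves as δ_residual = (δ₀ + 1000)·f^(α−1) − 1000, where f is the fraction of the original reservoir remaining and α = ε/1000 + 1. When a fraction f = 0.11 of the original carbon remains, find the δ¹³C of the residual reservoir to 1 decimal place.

Rayleigh residual: δ_res = (δ₀ + 1000)·f^(α−1) − 1000
α = ε/1000 + 1 = 0.98640, so α − 1 = -0.01360
f^(α−1) = 0.11^(-0.01360) = 1.030474
δ_res = (-18.6 + 1000) × 1.030474 − 1000 = 1011.307 − 1000 = 11.31‰

11.3‰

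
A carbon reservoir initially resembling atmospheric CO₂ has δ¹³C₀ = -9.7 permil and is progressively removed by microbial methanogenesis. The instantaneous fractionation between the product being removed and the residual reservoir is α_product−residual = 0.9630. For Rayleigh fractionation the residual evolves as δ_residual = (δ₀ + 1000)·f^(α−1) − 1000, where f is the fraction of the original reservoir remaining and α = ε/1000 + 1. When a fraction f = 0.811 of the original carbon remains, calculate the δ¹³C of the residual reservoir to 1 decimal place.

Rayleigh residual: δ_res = (δ₀ + 1000)·f^(α−1) − 1000
α − 1 = -0.03700
f^(α−1) = 0.811^(-0.03700) = 1.007781
δ_res = (-9.7 + 1000) × 1.007781 − 1000 = 998.006 − 1000 = -1.99 permil

-2.0 permil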